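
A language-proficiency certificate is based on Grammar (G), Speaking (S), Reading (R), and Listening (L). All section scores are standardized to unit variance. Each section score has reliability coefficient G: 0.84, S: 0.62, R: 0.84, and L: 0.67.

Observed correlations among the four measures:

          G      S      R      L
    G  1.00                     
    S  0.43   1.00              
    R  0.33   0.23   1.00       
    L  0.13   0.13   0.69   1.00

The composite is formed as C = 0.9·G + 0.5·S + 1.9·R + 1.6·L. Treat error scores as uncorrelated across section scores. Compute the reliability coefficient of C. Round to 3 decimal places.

Var(C) = 0.9² + 0.5² + 1.9² + 1.6² + 2·[0.45·0.43 + 1.71·0.33 + 1.44·0.13 + 0.95·0.23 + 0.8·0.13 + 3.04·0.69] = 7.23 + 6.7302 = 13.9602.
Under uncorrelated errors the observed covariances equal the true-score covariances, so only the own-variance terms attenuate.
True-score variance = [0.9²·0.84 + 0.5²·0.62 + 1.9²·0.84 + 1.6²·0.67] + 6.7302 = 5.583 + 6.7302 = 12.3132.
Reliability = 12.3132 / 13.9602 = 0.882.

0.882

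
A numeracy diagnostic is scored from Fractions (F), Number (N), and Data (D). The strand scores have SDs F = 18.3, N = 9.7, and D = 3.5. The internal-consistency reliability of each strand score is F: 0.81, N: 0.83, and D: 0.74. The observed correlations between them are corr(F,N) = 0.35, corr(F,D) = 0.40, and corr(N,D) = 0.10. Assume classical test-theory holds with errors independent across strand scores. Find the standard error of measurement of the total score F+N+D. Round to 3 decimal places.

9.100

Var(total) = 441.23 + 182.287 = 623.517.
True-score variance = 358.421 + 182.287 = 540.708, so reliability = 0.8672.
Error variance = 623.517 − 540.708 = 82.8094; SEM = √82.8094 = 9.100.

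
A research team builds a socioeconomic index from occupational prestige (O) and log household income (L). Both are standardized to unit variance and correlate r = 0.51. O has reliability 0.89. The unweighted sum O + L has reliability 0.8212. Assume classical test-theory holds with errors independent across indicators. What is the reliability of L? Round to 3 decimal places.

0.570

Var(O+L) = 2 + 2·0.51 = 3.020.
True-score variance = ρ_O + ρ_L + 2·0.51, so 0.8212 = (0.89 + ρ_L + 1.02) / 3.020.
ρ_L = 0.8212·3.020 − 0.89 − 1.02 = 0.570.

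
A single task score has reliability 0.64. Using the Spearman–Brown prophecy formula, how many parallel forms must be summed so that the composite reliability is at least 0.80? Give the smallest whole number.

3

k ≥ ρ*(1−ρ₁)/(ρ₁(1−ρ*)) = 0.80·0.36 / (0.64·0.20) = 2.250.
Smallest integer k = 3.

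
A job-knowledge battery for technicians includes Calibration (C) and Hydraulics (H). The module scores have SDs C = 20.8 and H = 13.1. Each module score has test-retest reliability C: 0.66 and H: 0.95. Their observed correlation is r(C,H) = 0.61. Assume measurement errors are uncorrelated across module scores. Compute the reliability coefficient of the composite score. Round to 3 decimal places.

0.834

Var(C+H) = 20.8² + 13.1² + 2·[20.8·13.1·0.61] = 604.25 + 332.426 = 936.676.
Under uncorrelated errors the observed covariances equal the true-score covariances, so only the own-variance terms attenuate.
True-score variance = [20.8²·0.66 + 13.1²·0.95] + 332.426 = 448.572 + 332.426 = 780.998.
Reliability = 780.998 / 936.676 = 0.834.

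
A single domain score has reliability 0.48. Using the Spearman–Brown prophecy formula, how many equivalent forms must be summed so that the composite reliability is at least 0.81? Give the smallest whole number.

k ≥ ρ*(1−ρ₁)/(ρ₁(1−ρ*)) = 0.81·0.52 / (0.48·0.19) = 4.618.
Smallest integer k = 5.

5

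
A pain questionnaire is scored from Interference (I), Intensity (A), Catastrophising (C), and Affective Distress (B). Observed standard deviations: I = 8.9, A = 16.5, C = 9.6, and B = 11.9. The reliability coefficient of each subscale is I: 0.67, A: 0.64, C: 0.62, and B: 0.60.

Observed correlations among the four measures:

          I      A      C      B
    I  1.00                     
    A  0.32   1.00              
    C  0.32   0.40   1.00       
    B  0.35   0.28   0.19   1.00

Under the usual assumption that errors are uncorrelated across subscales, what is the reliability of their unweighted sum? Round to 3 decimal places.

0.802

Var(I+A+C+B) = 8.9² + 16.5² + 9.6² + 11.9² + 2·[8.9·16.5·0.32 + 8.9·9.6·0.32 + 8.9·11.9·0.35 + 16.5·9.6·0.40 + 16.5·11.9·0.28 + 9.6·11.9·0.19] = 585.23 + 502.89 = 1088.12.
Under uncorrelated errors the observed covariances equal the true-score covariances, so only the own-variance terms attenuate.
True-score variance = [8.9²·0.67 + 16.5²·0.64 + 9.6²·0.62 + 11.9²·0.60] + 502.89 = 369.416 + 502.89 = 872.306.
Reliability = 872.306 / 1088.12 = 0.802.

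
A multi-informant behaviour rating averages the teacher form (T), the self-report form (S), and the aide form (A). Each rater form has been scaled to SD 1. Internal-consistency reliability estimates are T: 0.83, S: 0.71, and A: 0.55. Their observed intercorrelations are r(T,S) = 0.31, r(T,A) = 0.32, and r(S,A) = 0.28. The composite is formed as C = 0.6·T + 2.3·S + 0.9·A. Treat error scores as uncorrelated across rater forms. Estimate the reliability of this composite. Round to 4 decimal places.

Var(C) = 0.6² + 2.3² + 0.9² + 2·[1.38·0.31 + 0.54·0.32 + 2.07·0.28] = 6.46 + 2.3604 = 8.8204.
With uncorrelated errors the cross-covariances are all true-score covariance, so they carry over unchanged; only the diagonal terms shrink to ρᵢσᵢ².
True-score variance = [0.6²·0.83 + 2.3²·0.71 + 0.9²·0.55] + 2.3604 = 4.5002 + 2.3604 = 6.8606.
Reliability = 6.8606 / 8.8204 = 0.7778.

0.7778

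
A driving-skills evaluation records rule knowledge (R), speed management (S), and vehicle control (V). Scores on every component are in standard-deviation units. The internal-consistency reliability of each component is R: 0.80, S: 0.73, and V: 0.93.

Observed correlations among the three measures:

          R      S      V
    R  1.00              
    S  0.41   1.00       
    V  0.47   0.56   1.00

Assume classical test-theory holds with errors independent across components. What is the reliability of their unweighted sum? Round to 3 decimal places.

0.908

Var(R+S+V) = 3 + 2·[0.41 + 0.47 + 0.56] = 3 + 2.88 = 5.88.
Under uncorrelated errors the observed covariances equal the true-score covariances, so only the own-variance terms attenuate.
True-score variance = [0.80 + 0.73 + 0.93] + 2.88 = 2.46 + 2.88 = 5.34.
Reliability = 5.34 / 5.88 = 0.908.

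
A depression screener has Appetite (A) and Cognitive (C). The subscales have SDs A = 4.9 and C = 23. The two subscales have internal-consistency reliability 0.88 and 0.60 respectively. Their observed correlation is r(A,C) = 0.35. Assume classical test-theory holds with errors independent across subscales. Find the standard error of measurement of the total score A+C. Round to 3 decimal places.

14.645

Var(total) = 553.01 + 78.89 = 631.9.
True-score variance = 338.529 + 78.89 = 417.419, so reliability = 0.6606.
Error variance = 631.9 − 417.419 = 214.481; SEM = √214.481 = 14.645.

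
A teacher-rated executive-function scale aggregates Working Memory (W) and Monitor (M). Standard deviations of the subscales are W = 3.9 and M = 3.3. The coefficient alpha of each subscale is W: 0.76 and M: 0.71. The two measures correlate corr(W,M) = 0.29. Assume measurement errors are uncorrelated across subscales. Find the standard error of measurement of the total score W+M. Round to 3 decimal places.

2.609

Var(total) = 26.1 + 7.4646 = 33.5646.
True-score variance = 19.2915 + 7.4646 = 26.7561, so reliability = 0.7972.
Error variance = 33.5646 − 26.7561 = 6.8085; SEM = √6.8085 = 2.609.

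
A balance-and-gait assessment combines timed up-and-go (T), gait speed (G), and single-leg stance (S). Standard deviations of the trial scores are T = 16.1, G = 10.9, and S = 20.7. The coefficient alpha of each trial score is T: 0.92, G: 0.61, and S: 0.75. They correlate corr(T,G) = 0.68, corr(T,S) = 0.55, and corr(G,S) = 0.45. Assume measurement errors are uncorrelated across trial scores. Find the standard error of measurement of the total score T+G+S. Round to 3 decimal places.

13.198

Var(total) = 806.51 + 808.33 = 1614.84.
True-score variance = 632.315 + 808.33 = 1440.65, so reliability = 0.8921.
Error variance = 1614.84 − 1440.65 = 174.195; SEM = √174.195 = 13.198.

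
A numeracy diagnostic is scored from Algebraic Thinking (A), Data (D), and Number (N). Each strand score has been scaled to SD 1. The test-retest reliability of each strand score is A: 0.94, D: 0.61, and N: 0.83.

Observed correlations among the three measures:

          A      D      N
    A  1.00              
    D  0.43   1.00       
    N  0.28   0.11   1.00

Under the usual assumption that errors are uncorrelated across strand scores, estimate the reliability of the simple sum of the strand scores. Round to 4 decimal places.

0.8664

Var(A+D+N) = 3 + 2·[0.43 + 0.28 + 0.11] = 3 + 1.64 = 4.64.
Under uncorrelated errors the observed covariances equal the true-score covariances, so only the own-variance terms attenuate.
True-score variance = [0.94 + 0.61 + 0.83] + 1.64 = 2.38 + 1.64 = 4.02.
Reliability = 4.02 / 4.64 = 0.8664.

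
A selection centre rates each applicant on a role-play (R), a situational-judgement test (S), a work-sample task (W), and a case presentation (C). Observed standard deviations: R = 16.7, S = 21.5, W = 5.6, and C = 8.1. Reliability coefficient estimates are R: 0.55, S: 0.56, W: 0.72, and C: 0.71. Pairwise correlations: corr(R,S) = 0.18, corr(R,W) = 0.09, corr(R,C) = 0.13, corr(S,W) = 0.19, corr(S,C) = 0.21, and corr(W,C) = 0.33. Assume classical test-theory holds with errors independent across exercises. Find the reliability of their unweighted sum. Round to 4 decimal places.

Var(R+S+W+C) = 16.7² + 21.5² + 5.6² + 8.1² + 2·[16.7·21.5·0.18 + 16.7·5.6·0.09 + 16.7·8.1·0.13 + 21.5·5.6·0.19 + 21.5·8.1·0.21 + 5.6·8.1·0.33] = 838.11 + 330.094 = 1168.2.
With uncorrelated errors the cross-covariances are all true-score covariance, so they carry over unchanged; only the diagonal terms shrink to ρᵢσᵢ².
True-score variance = [16.7²·0.55 + 21.5²·0.56 + 5.6²·0.72 + 8.1²·0.71] + 330.094 = 481.412 + 330.094 = 811.506.
Reliability = 811.506 / 1168.2 = 0.6947.

0.6947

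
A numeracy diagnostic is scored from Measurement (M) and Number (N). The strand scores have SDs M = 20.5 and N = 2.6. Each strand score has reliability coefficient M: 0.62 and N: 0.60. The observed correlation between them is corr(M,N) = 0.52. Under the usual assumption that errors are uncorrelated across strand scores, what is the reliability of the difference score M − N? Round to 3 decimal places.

Var(M−N) = 20.5² + 2.6² − 2·20.5·2.6·0.52 = 427.01 − 55.432 = 371.578.
With uncorrelated errors the cross-covariances are all true-score covariance, so they carry over unchanged; only the diagonal terms shrink to ρᵢσᵢ².
True-score variance = [20.5²·0.62 + 2.6²·0.60] − 55.432 = 264.611 − 55.432 = 209.179.
Reliability = 209.179 / 371.578 = 0.563.

0.563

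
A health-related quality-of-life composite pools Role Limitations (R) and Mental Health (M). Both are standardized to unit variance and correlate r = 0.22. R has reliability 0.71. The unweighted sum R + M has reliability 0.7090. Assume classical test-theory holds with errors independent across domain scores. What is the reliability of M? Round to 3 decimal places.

Var(R+M) = 2 + 2·0.22 = 2.440.
True-score variance = ρ_R + ρ_M + 2·0.22, so 0.7090 = (0.71 + ρ_M + 0.44) / 2.440.
ρ_M = 0.7090·2.440 − 0.71 − 0.44 = 0.580.

0.580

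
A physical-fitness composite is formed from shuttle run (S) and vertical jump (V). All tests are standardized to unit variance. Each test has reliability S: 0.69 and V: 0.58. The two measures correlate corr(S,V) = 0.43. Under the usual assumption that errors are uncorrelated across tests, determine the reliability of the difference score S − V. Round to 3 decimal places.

0.360

Var(S−V) = 1 + 1 − 2·0.43 = 2 − 0.86 = 1.14.
Under uncorrelated errors the observed covariances equal the true-score covariances, so only the own-variance terms attenuate.
True-score variance = [0.69 + 0.58] − 0.86 = 1.27 − 0.86 = 0.41.
Reliability = 0.41 / 1.14 = 0.360.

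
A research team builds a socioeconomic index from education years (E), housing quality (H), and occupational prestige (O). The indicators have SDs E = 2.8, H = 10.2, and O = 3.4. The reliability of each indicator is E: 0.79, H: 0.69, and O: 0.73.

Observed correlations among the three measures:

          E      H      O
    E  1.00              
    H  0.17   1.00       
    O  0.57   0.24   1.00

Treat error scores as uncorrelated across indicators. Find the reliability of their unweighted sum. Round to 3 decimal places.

0.770

Var(E+H+O) = 2.8² + 10.2² + 3.4² + 2·[2.8·10.2·0.17 + 2.8·3.4·0.57 + 10.2·3.4·0.24] = 123.44 + 37.2096 = 160.65.
Because errors are independent across components, Cov(Tᵢ,Tⱼ) = Cov(Xᵢ,Xⱼ); the off-diagonal part of the true-score variance is the same as above.
True-score variance = [2.8²·0.79 + 10.2²·0.69 + 3.4²·0.73] + 37.2096 = 86.42 + 37.2096 = 123.63.
Reliability = 123.63 / 160.65 = 0.770.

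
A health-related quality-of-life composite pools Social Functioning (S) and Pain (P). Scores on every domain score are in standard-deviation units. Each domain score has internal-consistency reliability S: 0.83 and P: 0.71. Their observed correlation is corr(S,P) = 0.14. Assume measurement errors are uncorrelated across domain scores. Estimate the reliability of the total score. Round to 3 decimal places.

Var(S+P) = 2 + 2·[0.14] = 2 + 0.28 = 2.28.
Under uncorrelated errors the observed covariances equal the true-score covariances, so only the own-variance terms attenuate.
True-score variance = [0.83 + 0.71] + 0.28 = 1.54 + 0.28 = 1.82.
Reliability = 1.82 / 2.28 = 0.798.

0.798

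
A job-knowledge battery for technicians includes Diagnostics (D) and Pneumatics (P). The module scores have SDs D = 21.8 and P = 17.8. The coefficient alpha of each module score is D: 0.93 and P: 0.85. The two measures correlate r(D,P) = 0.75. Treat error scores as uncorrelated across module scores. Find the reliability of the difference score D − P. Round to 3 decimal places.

Var(D−P) = 21.8² + 17.8² − 2·21.8·17.8·0.75 = 792.08 − 582.06 = 210.02.
Because errors are independent across components, Cov(Tᵢ,Tⱼ) = Cov(Xᵢ,Xⱼ); the off-diagonal part of the true-score variance is the same as above.
True-score variance = [21.8²·0.93 + 17.8²·0.85] − 582.06 = 711.287 − 582.06 = 129.227.
Reliability = 129.227 / 210.02 = 0.615.

0.615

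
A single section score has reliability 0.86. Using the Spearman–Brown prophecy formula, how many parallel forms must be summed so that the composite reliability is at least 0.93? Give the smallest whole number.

3

k ≥ ρ*(1−ρ₁)/(ρ₁(1−ρ*)) = 0.93·0.14 / (0.86·0.07) = 2.163.
Smallest integer k = 3.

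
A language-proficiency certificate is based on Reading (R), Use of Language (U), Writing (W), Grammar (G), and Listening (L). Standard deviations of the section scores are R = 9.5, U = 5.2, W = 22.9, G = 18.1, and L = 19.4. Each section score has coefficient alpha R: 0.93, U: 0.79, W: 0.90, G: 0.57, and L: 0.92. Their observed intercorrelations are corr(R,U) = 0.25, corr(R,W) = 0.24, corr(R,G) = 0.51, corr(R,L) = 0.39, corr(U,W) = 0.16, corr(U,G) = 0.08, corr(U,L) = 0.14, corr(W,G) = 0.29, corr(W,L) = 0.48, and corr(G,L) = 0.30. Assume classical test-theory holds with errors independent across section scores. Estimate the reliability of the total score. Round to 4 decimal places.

Var(R+U+W+G+L) = 9.5² + 5.2² + 22.9² + 18.1² + 19.4² + 2·[9.5·5.2·0.25 + 9.5·22.9·0.24 + 9.5·18.1·0.51 + 9.5·19.4·0.39 + 5.2·22.9·0.16 + 5.2·18.1·0.08 + 5.2·19.4·0.14 + 22.9·18.1·0.29 + 22.9·19.4·0.48 + 18.1·19.4·0.30] = 1345.67 + 1407.26 = 2752.93.
With uncorrelated errors the cross-covariances are all true-score covariance, so they carry over unchanged; only the diagonal terms shrink to ρᵢσᵢ².
True-score variance = [9.5²·0.93 + 5.2²·0.79 + 22.9²·0.90 + 18.1²·0.57 + 19.4²·0.92] + 1407.26 = 1110.25 + 1407.26 = 2517.51.
Reliability = 2517.51 / 2752.93 = 0.9145.

0.9145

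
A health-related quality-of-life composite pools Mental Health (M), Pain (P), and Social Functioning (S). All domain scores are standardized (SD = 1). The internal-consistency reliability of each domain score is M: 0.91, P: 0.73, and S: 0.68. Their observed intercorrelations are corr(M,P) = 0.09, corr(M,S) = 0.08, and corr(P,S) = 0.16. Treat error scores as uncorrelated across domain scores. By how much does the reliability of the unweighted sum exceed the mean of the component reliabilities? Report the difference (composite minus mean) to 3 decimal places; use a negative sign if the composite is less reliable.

Var(sum) = 3 + 0.66 = 3.66; true-score variance = 2.32 + 0.66 = 2.98; composite reliability = 0.8142.
Mean component reliability = 0.7733.
Difference = 0.8142 − 0.7733 = 0.041.

0.041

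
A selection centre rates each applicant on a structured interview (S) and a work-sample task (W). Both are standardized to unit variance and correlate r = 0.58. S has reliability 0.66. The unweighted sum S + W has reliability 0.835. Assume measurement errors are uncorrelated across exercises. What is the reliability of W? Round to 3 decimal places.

0.819

Var(S+W) = 2 + 2·0.58 = 3.160.
True-score variance = ρ_S + ρ_W + 2·0.58, so 0.835 = (0.66 + ρ_W + 1.16) / 3.160.
ρ_W = 0.835·3.160 − 0.66 − 1.16 = 0.819.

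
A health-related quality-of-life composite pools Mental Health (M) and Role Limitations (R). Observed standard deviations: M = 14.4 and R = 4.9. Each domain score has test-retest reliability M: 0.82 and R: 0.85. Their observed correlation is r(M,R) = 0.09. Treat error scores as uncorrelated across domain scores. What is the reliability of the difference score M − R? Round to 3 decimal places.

Var(M−R) = 14.4² + 4.9² − 2·14.4·4.9·0.09 = 231.37 − 12.7008 = 218.669.
Because errors are independent across components, Cov(Tᵢ,Tⱼ) = Cov(Xᵢ,Xⱼ); the off-diagonal part of the true-score variance is the same as above.
True-score variance = [14.4²·0.82 + 4.9²·0.85] − 12.7008 = 190.444 − 12.7008 = 177.743.
Reliability = 177.743 / 218.669 = 0.813.

0.813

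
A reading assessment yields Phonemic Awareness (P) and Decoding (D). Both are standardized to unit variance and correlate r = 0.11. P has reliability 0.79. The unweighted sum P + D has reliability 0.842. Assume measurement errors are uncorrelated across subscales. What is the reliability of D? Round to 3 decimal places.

0.859

Var(P+D) = 2 + 2·0.11 = 2.220.
True-score variance = ρ_P + ρ_D + 2·0.11, so 0.842 = (0.79 + ρ_D + 0.22) / 2.220.
ρ_D = 0.842·2.220 − 0.79 − 0.22 = 0.859.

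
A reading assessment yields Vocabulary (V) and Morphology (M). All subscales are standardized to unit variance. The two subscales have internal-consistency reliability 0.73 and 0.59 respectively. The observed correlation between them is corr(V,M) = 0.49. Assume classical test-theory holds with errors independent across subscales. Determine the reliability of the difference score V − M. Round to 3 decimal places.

0.333

Var(V−M) = 1 + 1 − 2·0.49 = 2 − 0.98 = 1.02.
Because errors are independent across components, Cov(Tᵢ,Tⱼ) = Cov(Xᵢ,Xⱼ); the off-diagonal part of the true-score variance is the same as above.
True-score variance = [0.73 + 0.59] − 0.98 = 1.32 − 0.98 = 0.34.
Reliability = 0.34 / 1.02 = 0.333.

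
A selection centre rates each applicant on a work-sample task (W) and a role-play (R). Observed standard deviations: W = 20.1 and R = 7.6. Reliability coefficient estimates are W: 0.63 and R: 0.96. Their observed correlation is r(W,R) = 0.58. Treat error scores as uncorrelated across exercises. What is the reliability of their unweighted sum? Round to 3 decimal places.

Var(W+R) = 20.1² + 7.6² + 2·[20.1·7.6·0.58] = 461.77 + 177.202 = 638.972.
With uncorrelated errors the cross-covariances are all true-score covariance, so they carry over unchanged; only the diagonal terms shrink to ρᵢσᵢ².
True-score variance = [20.1²·0.63 + 7.6²·0.96] + 177.202 = 309.976 + 177.202 = 487.178.
Reliability = 487.178 / 638.972 = 0.762.

0.762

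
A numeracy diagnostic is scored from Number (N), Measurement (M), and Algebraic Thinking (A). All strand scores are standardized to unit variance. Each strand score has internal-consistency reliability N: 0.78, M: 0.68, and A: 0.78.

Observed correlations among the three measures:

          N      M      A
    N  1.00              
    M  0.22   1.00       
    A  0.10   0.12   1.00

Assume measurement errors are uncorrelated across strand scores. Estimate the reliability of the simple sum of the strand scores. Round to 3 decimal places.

Var(N+M+A) = 3 + 2·[0.22 + 0.10 + 0.12] = 3 + 0.88 = 3.88.
Under uncorrelated errors the observed covariances equal the true-score covariances, so only the own-variance terms attenuate.
True-score variance = [0.78 + 0.68 + 0.78] + 0.88 = 2.24 + 0.88 = 3.12.
Reliability = 3.12 / 3.88 = 0.804.

0.804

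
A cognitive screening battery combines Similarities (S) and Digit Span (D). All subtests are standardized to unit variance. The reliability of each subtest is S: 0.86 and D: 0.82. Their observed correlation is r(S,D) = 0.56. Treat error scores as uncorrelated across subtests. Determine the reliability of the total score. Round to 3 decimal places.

0.897

Var(S+D) = 2 + 2·[0.56] = 2 + 1.12 = 3.12.
Under uncorrelated errors the observed covariances equal the true-score covariances, so only the own-variance terms attenuate.
True-score variance = [0.86 + 0.82] + 1.12 = 1.68 + 1.12 = 2.8.
Reliability = 2.8 / 3.12 = 0.897.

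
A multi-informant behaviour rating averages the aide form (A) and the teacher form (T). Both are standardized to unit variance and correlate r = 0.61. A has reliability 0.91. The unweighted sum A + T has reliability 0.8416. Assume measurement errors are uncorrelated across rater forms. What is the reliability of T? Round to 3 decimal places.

0.580

Var(A+T) = 2 + 2·0.61 = 3.220.
True-score variance = ρ_A + ρ_T + 2·0.61, so 0.8416 = (0.91 + ρ_T + 1.22) / 3.220.
ρ_T = 0.8416·3.220 − 0.91 − 1.22 = 0.580.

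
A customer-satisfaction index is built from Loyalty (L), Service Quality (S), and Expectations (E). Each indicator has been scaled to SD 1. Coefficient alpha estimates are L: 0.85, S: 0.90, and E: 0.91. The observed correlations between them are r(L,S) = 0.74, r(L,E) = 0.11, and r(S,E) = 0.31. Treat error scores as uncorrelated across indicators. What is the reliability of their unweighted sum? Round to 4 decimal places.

0.9361

Var(L+S+E) = 3 + 2·[0.74 + 0.11 + 0.31] = 3 + 2.32 = 5.32.
Because errors are independent across components, Cov(Tᵢ,Tⱼ) = Cov(Xᵢ,Xⱼ); the off-diagonal part of the true-score variance is the same as above.
True-score variance = [0.85 + 0.90 + 0.91] + 2.32 = 2.66 + 2.32 = 4.98.
Reliability = 4.98 / 5.32 = 0.9361.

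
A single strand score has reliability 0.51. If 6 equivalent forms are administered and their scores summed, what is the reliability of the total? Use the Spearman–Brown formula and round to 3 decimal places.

ρ_k = kρ / (1 + (k−1)ρ) = 6·0.51 / (1 + 5·0.51) = 3.060 / 3.550 = 0.862.

0.862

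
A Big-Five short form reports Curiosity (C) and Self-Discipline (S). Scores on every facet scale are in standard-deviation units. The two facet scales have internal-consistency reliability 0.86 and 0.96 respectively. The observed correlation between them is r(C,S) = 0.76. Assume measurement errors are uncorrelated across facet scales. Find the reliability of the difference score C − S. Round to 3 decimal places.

0.625

Var(C−S) = 1 + 1 − 2·0.76 = 2 − 1.52 = 0.48.
With uncorrelated errors the cross-covariances are all true-score covariance, so they carry over unchanged; only the diagonal terms shrink to ρᵢσᵢ².
True-score variance = [0.86 + 0.96] − 1.52 = 1.82 − 1.52 = 0.3.
Reliability = 0.3 / 0.48 = 0.625.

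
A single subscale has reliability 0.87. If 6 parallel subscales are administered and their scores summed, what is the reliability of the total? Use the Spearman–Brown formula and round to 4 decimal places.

0.9757

ρ_k = kρ / (1 + (k−1)ρ) = 6·0.87 / (1 + 5·0.87) = 5.220 / 5.350 = 0.9757.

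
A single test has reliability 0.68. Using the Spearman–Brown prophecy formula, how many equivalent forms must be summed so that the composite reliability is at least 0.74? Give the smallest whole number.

k ≥ ρ*(1−ρ₁)/(ρ₁(1−ρ*)) = 0.74·0.32 / (0.68·0.26) = 1.339.
Smallest integer k = 2.

2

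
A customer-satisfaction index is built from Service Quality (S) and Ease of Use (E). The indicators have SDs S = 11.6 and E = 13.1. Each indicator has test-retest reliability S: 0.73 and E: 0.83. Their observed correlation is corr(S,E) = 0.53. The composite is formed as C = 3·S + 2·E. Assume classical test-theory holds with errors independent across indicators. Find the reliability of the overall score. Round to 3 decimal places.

Var(C) = 3²·11.6² + 2²·13.1² + 2·[6·11.6·13.1·0.53] = 1897.48 + 966.466 = 2863.95.
Under uncorrelated errors the observed covariances equal the true-score covariances, so only the own-variance terms attenuate.
True-score variance = [3²·11.6²·0.73 + 2²·13.1²·0.83] + 966.466 = 1453.8 + 966.466 = 2420.27.
Reliability = 2420.27 / 2863.95 = 0.845.

0.845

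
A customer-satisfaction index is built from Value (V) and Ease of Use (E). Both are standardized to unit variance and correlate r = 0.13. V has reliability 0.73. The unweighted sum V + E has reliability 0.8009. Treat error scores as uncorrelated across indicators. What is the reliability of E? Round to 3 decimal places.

0.820

Var(V+E) = 2 + 2·0.13 = 2.260.
True-score variance = ρ_V + ρ_E + 2·0.13, so 0.8009 = (0.73 + ρ_E + 0.26) / 2.260.
ρ_E = 0.8009·2.260 − 0.73 − 0.26 = 0.820.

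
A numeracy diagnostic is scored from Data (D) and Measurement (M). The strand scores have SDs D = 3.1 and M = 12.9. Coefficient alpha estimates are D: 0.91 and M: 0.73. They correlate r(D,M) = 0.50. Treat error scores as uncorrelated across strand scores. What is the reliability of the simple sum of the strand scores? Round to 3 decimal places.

0.788

Var(D+M) = 3.1² + 12.9² + 2·[3.1·12.9·0.50] = 176.02 + 39.99 = 216.01.
With uncorrelated errors the cross-covariances are all true-score covariance, so they carry over unchanged; only the diagonal terms shrink to ρᵢσᵢ².
True-score variance = [3.1²·0.91 + 12.9²·0.73] + 39.99 = 130.224 + 39.99 = 170.214.
Reliability = 170.214 / 216.01 = 0.788.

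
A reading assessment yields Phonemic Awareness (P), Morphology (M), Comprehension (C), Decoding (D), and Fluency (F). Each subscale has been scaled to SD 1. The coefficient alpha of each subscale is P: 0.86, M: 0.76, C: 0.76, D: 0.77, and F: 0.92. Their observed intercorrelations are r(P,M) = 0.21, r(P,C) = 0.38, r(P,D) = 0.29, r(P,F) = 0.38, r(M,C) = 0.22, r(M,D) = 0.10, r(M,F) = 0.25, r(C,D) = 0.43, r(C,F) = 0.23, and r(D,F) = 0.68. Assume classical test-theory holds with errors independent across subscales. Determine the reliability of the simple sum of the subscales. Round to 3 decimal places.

Var(P+M+C+D+F) = 5 + 2·[0.21 + 0.38 + 0.29 + 0.38 + 0.22 + 0.10 + 0.25 + 0.43 + 0.23 + 0.68] = 5 + 6.34 = 11.34.
With uncorrelated errors the cross-covariances are all true-score covariance, so they carry over unchanged; only the diagonal terms shrink to ρᵢσᵢ².
True-score variance = [0.86 + 0.76 + 0.76 + 0.77 + 0.92] + 6.34 = 4.07 + 6.34 = 10.41.
Reliability = 10.41 / 11.34 = 0.918.

0.918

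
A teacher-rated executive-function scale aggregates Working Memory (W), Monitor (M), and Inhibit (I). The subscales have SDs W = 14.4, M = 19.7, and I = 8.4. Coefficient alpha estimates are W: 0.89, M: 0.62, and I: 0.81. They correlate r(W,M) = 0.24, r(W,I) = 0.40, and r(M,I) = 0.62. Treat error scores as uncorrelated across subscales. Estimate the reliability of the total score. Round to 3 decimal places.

Var(W+M+I) = 14.4² + 19.7² + 8.4² + 2·[14.4·19.7·0.24 + 14.4·8.4·0.40 + 19.7·8.4·0.62] = 666.01 + 438.13 = 1104.14.
Because errors are independent across components, Cov(Tᵢ,Tⱼ) = Cov(Xᵢ,Xⱼ); the off-diagonal part of the true-score variance is the same as above.
True-score variance = [14.4²·0.89 + 19.7²·0.62 + 8.4²·0.81] + 438.13 = 482.32 + 438.13 = 920.449.
Reliability = 920.449 / 1104.14 = 0.834.

0.834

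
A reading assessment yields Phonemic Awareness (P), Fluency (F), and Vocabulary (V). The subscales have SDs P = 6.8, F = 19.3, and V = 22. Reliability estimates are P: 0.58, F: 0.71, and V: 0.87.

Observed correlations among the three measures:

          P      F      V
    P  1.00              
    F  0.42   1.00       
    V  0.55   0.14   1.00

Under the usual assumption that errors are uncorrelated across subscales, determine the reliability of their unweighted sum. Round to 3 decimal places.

0.853

Var(P+F+V) = 6.8² + 19.3² + 22² + 2·[6.8·19.3·0.42 + 6.8·22·0.55 + 19.3·22·0.14] = 902.73 + 393.69 = 1296.42.
With uncorrelated errors the cross-covariances are all true-score covariance, so they carry over unchanged; only the diagonal terms shrink to ρᵢσᵢ².
True-score variance = [6.8²·0.58 + 19.3²·0.71 + 22²·0.87] + 393.69 = 712.367 + 393.69 = 1106.06.
Reliability = 1106.06 / 1296.42 = 0.853.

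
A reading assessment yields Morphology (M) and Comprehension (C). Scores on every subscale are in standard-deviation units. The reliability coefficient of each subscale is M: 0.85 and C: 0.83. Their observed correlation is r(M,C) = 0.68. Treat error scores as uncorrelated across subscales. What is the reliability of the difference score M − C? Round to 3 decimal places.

0.500

Var(M−C) = 1 + 1 − 2·0.68 = 2 − 1.36 = 0.64.
Under uncorrelated errors the observed covariances equal the true-score covariances, so only the own-variance terms attenuate.
True-score variance = [0.85 + 0.83] − 1.36 = 1.68 − 1.36 = 0.32.
Reliability = 0.32 / 0.64 = 0.500.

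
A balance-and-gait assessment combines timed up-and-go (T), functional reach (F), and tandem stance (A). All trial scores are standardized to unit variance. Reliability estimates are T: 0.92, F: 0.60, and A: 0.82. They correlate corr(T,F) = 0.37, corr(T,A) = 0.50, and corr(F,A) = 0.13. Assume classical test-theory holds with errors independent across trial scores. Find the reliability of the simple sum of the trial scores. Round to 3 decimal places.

Var(T+F+A) = 3 + 2·[0.37 + 0.50 + 0.13] = 3 + 2 = 5.
With uncorrelated errors the cross-covariances are all true-score covariance, so they carry over unchanged; only the diagonal terms shrink to ρᵢσᵢ².
True-score variance = [0.92 + 0.60 + 0.82] + 2 = 2.34 + 2 = 4.34.
Reliability = 4.34 / 5 = 0.868.

0.868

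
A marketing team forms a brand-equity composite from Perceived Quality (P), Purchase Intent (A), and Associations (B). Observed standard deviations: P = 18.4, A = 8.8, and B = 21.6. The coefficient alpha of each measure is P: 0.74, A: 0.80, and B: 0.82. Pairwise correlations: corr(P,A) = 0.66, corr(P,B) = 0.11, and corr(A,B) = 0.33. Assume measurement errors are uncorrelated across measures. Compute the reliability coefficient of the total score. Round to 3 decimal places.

Var(P+A+B) = 18.4² + 8.8² + 21.6² + 2·[18.4·8.8·0.66 + 18.4·21.6·0.11 + 8.8·21.6·0.33] = 882.56 + 426.624 = 1309.18.
With uncorrelated errors the cross-covariances are all true-score covariance, so they carry over unchanged; only the diagonal terms shrink to ρᵢσᵢ².
True-score variance = [18.4²·0.74 + 8.8²·0.80 + 21.6²·0.82] + 426.624 = 695.066 + 426.624 = 1121.69.
Reliability = 1121.69 / 1309.18 = 0.857.

0.857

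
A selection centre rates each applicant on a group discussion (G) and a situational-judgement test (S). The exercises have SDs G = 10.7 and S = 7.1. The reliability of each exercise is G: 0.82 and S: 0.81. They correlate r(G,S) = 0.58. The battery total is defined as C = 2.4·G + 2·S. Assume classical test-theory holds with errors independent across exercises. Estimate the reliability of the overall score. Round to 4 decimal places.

Var(C) = 2.4²·10.7² + 2²·7.1² + 2·[4.8·10.7·7.1·0.58] = 861.102 + 423.001 = 1284.1.
With uncorrelated errors the cross-covariances are all true-score covariance, so they carry over unchanged; only the diagonal terms shrink to ρᵢσᵢ².
True-score variance = [2.4²·10.7²·0.82 + 2²·7.1²·0.81] + 423.001 = 704.088 + 423.001 = 1127.09.
Reliability = 1127.09 / 1284.1 = 0.8777.

0.8777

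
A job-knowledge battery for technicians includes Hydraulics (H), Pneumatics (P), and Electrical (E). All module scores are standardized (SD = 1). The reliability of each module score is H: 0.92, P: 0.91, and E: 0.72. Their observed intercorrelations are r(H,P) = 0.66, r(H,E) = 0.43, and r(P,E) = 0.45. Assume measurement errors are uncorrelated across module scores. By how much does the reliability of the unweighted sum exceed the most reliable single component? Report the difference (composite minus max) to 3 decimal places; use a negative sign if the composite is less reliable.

Var(sum) = 3 + 3.08 = 6.08; true-score variance = 2.55 + 3.08 = 5.63; composite reliability = 0.9260.
Max component reliability = 0.9200.
Difference = 0.9260 − 0.9200 = 0.006.

0.006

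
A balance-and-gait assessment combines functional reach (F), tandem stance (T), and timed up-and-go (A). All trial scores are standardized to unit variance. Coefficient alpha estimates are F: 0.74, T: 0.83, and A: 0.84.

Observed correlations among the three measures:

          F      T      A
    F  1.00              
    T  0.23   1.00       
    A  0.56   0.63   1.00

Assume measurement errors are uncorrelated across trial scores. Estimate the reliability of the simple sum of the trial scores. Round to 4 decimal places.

0.8990

Var(F+T+A) = 3 + 2·[0.23 + 0.56 + 0.63] = 3 + 2.84 = 5.84.
Under uncorrelated errors the observed covariances equal the true-score covariances, so only the own-variance terms attenuate.
True-score variance = [0.74 + 0.83 + 0.84] + 2.84 = 2.41 + 2.84 = 5.25.
Reliability = 5.25 / 5.84 = 0.8990.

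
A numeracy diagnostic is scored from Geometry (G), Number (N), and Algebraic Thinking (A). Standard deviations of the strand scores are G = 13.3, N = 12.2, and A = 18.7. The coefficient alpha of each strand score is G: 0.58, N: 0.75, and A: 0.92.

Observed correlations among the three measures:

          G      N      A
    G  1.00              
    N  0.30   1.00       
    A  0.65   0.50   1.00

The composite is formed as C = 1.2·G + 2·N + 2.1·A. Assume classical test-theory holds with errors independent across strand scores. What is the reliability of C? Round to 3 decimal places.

0.914

Var(C) = 1.2²·13.3² + 2²·12.2² + 2.1²·18.7² + 2·[2.4·13.3·12.2·0.30 + 2.52·13.3·18.7·0.65 + 4.2·12.2·18.7·0.50] = 2392.21 + 2006.62 = 4398.83.
With uncorrelated errors the cross-covariances are all true-score covariance, so they carry over unchanged; only the diagonal terms shrink to ρᵢσᵢ².
True-score variance = [1.2²·13.3²·0.58 + 2²·12.2²·0.75 + 2.1²·18.7²·0.92] + 2006.62 = 2013.02 + 2006.62 = 4019.64.
Reliability = 4019.64 / 4398.83 = 0.914.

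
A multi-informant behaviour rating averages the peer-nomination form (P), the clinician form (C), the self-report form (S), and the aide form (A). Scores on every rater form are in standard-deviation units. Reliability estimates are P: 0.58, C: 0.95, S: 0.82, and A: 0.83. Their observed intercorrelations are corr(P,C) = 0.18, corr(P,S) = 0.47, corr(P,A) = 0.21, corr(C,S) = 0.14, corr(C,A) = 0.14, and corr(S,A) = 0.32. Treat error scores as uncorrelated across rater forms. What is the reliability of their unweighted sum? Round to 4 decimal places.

0.8815

Var(P+C+S+A) = 4 + 2·[0.18 + 0.47 + 0.21 + 0.14 + 0.14 + 0.32] = 4 + 2.92 = 6.92.
Under uncorrelated errors the observed covariances equal the true-score covariances, so only the own-variance terms attenuate.
True-score variance = [0.58 + 0.95 + 0.82 + 0.83] + 2.92 = 3.18 + 2.92 = 6.1.
Reliability = 6.1 / 6.92 = 0.8815.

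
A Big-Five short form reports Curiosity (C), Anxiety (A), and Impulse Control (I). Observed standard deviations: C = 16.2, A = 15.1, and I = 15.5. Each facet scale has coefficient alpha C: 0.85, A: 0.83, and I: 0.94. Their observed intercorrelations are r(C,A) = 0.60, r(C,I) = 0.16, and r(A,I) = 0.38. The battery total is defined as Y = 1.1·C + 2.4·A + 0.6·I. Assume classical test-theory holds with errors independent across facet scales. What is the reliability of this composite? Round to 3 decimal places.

0.901

Var(Y) = 1.1²·16.2² + 2.4²·15.1² + 0.6²·15.5² + 2·[2.64·16.2·15.1·0.60 + 0.66·16.2·15.5·0.16 + 1.44·15.1·15.5·0.38] = 1717.38 + 1084.13 = 2801.51.
Because errors are independent across components, Cov(Tᵢ,Tⱼ) = Cov(Xᵢ,Xⱼ); the off-diagonal part of the true-score variance is the same as above.
True-score variance = [1.1²·16.2²·0.85 + 2.4²·15.1²·0.83 + 0.6²·15.5²·0.94] + 1084.13 = 1441.29 + 1084.13 = 2525.42.
Reliability = 2525.42 / 2801.51 = 0.901.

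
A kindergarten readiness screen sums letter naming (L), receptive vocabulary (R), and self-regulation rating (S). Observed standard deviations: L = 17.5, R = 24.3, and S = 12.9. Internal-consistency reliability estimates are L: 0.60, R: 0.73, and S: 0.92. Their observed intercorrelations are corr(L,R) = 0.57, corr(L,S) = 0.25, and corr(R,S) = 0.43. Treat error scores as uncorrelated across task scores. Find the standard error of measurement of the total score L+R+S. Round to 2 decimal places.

17.18

Var(total) = 1063.15 + 867.244 = 1930.39.
True-score variance = 767.905 + 867.244 = 1635.15, so reliability = 0.8471.
Error variance = 1930.39 − 1635.15 = 295.245; SEM = √295.245 = 17.18.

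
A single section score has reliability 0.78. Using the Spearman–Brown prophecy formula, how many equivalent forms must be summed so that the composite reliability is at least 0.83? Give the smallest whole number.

2

k ≥ ρ*(1−ρ₁)/(ρ₁(1−ρ*)) = 0.83·0.22 / (0.78·0.17) = 1.377.
Smallest integer k = 2.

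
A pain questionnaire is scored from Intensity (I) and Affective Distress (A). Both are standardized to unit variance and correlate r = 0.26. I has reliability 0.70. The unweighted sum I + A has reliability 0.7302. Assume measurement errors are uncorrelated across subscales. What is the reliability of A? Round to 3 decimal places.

0.620

Var(I+A) = 2 + 2·0.26 = 2.520.
True-score variance = ρ_I + ρ_A + 2·0.26, so 0.7302 = (0.70 + ρ_A + 0.52) / 2.520.
ρ_A = 0.7302·2.520 − 0.70 − 0.52 = 0.620.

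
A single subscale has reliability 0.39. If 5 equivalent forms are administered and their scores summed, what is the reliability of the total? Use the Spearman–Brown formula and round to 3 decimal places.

ρ_k = kρ / (1 + (k−1)ρ) = 5·0.39 / (1 + 4·0.39) = 1.950 / 2.560 = 0.762.

0.762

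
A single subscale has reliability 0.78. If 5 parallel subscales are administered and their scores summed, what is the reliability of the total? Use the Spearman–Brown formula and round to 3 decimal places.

ρ_k = kρ / (1 + (k−1)ρ) = 5·0.78 / (1 + 4·0.78) = 3.900 / 4.120 = 0.947.

0.947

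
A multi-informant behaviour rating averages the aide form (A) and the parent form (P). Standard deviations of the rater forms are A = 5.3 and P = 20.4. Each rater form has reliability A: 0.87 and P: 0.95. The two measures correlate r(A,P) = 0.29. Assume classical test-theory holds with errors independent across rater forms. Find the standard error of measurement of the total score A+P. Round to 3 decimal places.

Var(total) = 444.25 + 62.7096 = 506.96.
True-score variance = 419.79 + 62.7096 = 482.5, so reliability = 0.9518.
Error variance = 506.96 − 482.5 = 24.4597; SEM = √24.4597 = 4.946.

4.946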